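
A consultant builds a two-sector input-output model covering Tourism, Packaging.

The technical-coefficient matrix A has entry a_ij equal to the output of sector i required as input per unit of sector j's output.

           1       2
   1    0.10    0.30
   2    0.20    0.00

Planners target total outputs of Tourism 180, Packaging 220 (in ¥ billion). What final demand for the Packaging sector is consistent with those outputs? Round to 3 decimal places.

I − A =
  [   0.90    -0.30]
  [  -0.20     1.00]
d = (I − A) x:
  d_1 = (+0.90)·180 + (-0.30)·220 = 96.000
  d_2 = (-0.20)·180 + (+1.00)·220 = 184.000

d_2 = 184.000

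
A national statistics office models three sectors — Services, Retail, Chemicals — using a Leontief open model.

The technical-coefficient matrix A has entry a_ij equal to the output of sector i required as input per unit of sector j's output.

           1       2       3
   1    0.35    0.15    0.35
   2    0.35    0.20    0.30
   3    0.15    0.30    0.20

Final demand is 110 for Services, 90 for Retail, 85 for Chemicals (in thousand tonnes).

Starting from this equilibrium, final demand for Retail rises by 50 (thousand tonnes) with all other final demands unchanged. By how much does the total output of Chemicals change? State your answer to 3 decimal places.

Δx_3 = 47.283

I − A =
  [   0.65    -0.15    -0.35]
  [  -0.35     0.80    -0.30]
  [  -0.15    -0.30     0.80]
Cofactors of I−A, C_ij = (−1)^(i+j)·(minor ij) (rows/columns in the sector order above):
  C_11 = (0.80)(0.80) − (-0.30)(-0.30) = 0.5500
  C_12 = −[(-0.35)(0.80) − (-0.30)(-0.15)] = 0.3250
  C_13 = (-0.35)(-0.30) − (0.80)(-0.15) = 0.2250
  C_21 = −[(-0.15)(0.80) − (-0.35)(-0.30)] = 0.2250
  C_22 = (0.65)(0.80) − (-0.35)(-0.15) = 0.4675
  C_23 = −[(0.65)(-0.30) − (-0.15)(-0.15)] = 0.2175
  C_31 = (-0.15)(-0.30) − (-0.35)(0.80) = 0.3250
  C_32 = −[(0.65)(-0.30) − (-0.35)(-0.35)] = 0.3175
  C_33 = (0.65)(0.80) − (-0.15)(-0.35) = 0.4675
det(I−A) = Σ_j (I−A)_1j·C_1j = (0.65)(0.5500) + (-0.15)(0.3250) + (-0.35)(0.2250) = 0.2300
adj(I−A) = Cᵀ =
  [ 0.5500   0.2250   0.3250]
  [ 0.3250   0.4675   0.3175]
  [ 0.2250   0.2175   0.4675]
(I − A)⁻¹ = adj(I−A) / det(I−A) ≈
  [   2.3913     0.9783     1.4130]
  [   1.4130     2.0326     1.3804]
  [   0.9783     0.9457     2.0326]
Δx = (I − A)⁻¹ Δd with Δd having +50 in the Retail component and 0 elsewhere.
So Δx_3 = L_32 · (+50), where L_32 = adj(I−A)_32 / det(I−A) = 0.2175 / 0.2300.
Δx_3 = 0.2175 × (+50) / 0.2300 = 10.875 / 0.2300 ≈ 47.283.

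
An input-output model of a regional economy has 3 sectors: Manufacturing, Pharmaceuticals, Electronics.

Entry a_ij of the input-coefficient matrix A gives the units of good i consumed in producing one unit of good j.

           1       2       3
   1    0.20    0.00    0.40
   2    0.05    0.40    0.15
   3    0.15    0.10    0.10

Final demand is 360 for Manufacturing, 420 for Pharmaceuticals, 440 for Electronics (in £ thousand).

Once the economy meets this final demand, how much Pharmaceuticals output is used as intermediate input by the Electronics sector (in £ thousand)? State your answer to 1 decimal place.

z_23 = 109.6

I − A =
  [   0.80     0.00    -0.40]
  [  -0.05     0.60    -0.15]
  [  -0.15    -0.10     0.90]
Cofactors of I−A, C_ij = (−1)^(i+j)·(minor ij) (rows/columns in the sector order above):
  C_11 = (0.60)(0.90) − (-0.15)(-0.10) = 0.5250
  C_12 = −[(-0.05)(0.90) − (-0.15)(-0.15)] = 0.0675
  C_13 = (-0.05)(-0.10) − (0.60)(-0.15) = 0.0950
  C_21 = −[(0.00)(0.90) − (-0.40)(-0.10)] = 0.0400
  C_22 = (0.80)(0.90) − (-0.40)(-0.15) = 0.6600
  C_23 = −[(0.80)(-0.10) − (0.00)(-0.15)] = 0.0800
  C_31 = (0.00)(-0.15) − (-0.40)(0.60) = 0.2400
  C_32 = −[(0.80)(-0.15) − (-0.40)(-0.05)] = 0.1400
  C_33 = (0.80)(0.60) − (0.00)(-0.05) = 0.4800
det(I−A) = Σ_j (I−A)_1j·C_1j = (0.80)(0.5250) + (0.00)(0.0675) + (-0.40)(0.0950) = 0.3820
adj(I−A) = Cᵀ =
  [ 0.5250   0.0400   0.2400]
  [ 0.0675   0.6600   0.1400]
  [ 0.0950   0.0800   0.4800]
(I − A)⁻¹ = adj(I−A) / det(I−A) ≈
  [   1.3743     0.1047     0.6283]
  [   0.1767     1.7277     0.3665]
  [   0.2487     0.2094     1.2565]
First solve x = (I − A)⁻¹ d = adj(I−A)·d / det(I−A); in particular x_3 = (0.0950·360 + 0.0800·420 + 0.4800·440) / 0.3820 = 279.00 / 0.3820 ≈ 730.366.
Intermediate flow from 2 to 3: z_23 = a_23 · x_3 = 0.15 × 279.00 / 0.3820 = 41.85 / 0.3820 ≈ 109.6.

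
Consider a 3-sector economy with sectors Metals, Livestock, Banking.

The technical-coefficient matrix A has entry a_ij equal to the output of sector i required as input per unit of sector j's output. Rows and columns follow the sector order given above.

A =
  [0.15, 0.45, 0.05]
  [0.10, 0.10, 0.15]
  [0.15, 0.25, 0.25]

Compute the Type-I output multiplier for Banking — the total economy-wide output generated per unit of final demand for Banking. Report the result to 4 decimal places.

I − A =
  [   0.85    -0.45    -0.05]
  [  -0.10     0.90    -0.15]
  [  -0.15    -0.25     0.75]
Cofactors of I−A, C_ij = (−1)^(i+j)·(minor ij) (rows/columns in the sector order above):
  C_11 = (0.90)(0.75) − (-0.15)(-0.25) = 0.6375
  C_12 = −[(-0.10)(0.75) − (-0.15)(-0.15)] = 0.0975
  C_13 = (-0.10)(-0.25) − (0.90)(-0.15) = 0.1600
  C_21 = −[(-0.45)(0.75) − (-0.05)(-0.25)] = 0.3500
  C_22 = (0.85)(0.75) − (-0.05)(-0.15) = 0.6300
  C_23 = −[(0.85)(-0.25) − (-0.45)(-0.15)] = 0.2800
  C_31 = (-0.45)(-0.15) − (-0.05)(0.90) = 0.1125
  C_32 = −[(0.85)(-0.15) − (-0.05)(-0.10)] = 0.1325
  C_33 = (0.85)(0.90) − (-0.45)(-0.10) = 0.7200
det(I−A) = Σ_j (I−A)_1j·C_1j = (0.85)(0.6375) + (-0.45)(0.0975) + (-0.05)(0.1600) = 0.4900
adj(I−A) = Cᵀ =
  [ 0.6375   0.3500   0.1125]
  [ 0.0975   0.6300   0.1325]
  [ 0.1600   0.2800   0.7200]
(I − A)⁻¹ = adj(I−A) / det(I−A) ≈
  [   1.30102     0.71429     0.22959]
  [   0.19898     1.28571     0.27041]
  [   0.32653     0.57143     1.46939]
The output multiplier for sector j is the column-j sum of the Leontief inverse (I − A)⁻¹ = adj(I−A) / det(I−A).
Column B of adj(I−A): (0.1125, 0.1325, 0.7200); det(I−A) = 0.4900.
m_B = (0.1125 + 0.1325 + 0.7200) / 0.4900 = 0.965 / 0.4900 ≈ 1.9694.

m_B = 1.9694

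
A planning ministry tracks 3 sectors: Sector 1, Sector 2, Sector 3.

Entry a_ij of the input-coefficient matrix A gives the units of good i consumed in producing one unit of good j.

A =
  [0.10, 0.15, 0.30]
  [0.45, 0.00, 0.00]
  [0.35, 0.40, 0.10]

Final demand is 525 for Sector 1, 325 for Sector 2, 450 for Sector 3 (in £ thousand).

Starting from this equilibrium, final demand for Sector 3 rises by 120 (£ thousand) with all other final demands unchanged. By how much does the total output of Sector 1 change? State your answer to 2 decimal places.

I − A =
  [   0.90    -0.15    -0.30]
  [  -0.45     1.00     0.00]
  [  -0.35    -0.40     0.90]
Cofactors of I−A, C_ij = (−1)^(i+j)·(minor ij) (rows/columns in the sector order above):
  C_11 = (1.00)(0.90) − (0.00)(-0.40) = 0.9000
  C_12 = −[(-0.45)(0.90) − (0.00)(-0.35)] = 0.4050
  C_13 = (-0.45)(-0.40) − (1.00)(-0.35) = 0.5300
  C_21 = −[(-0.15)(0.90) − (-0.30)(-0.40)] = 0.2550
  C_22 = (0.90)(0.90) − (-0.30)(-0.35) = 0.7050
  C_23 = −[(0.90)(-0.40) − (-0.15)(-0.35)] = 0.4125
  C_31 = (-0.15)(0.00) − (-0.30)(1.00) = 0.3000
  C_32 = −[(0.90)(0.00) − (-0.30)(-0.45)] = 0.1350
  C_33 = (0.90)(1.00) − (-0.15)(-0.45) = 0.8325
det(I−A) = Σ_j (I−A)_1j·C_1j = (0.90)(0.9000) + (-0.15)(0.4050) + (-0.30)(0.5300) = 0.59025
adj(I−A) = Cᵀ =
  [ 0.9000   0.2550   0.3000]
  [ 0.4050   0.7050   0.1350]
  [ 0.5300   0.4125   0.8325]
(I − A)⁻¹ = adj(I−A) / det(I−A) ≈
  [   1.5248     0.4320     0.5083]
  [   0.6861     1.1944     0.2287]
  [   0.8979     0.6989     1.4104]
Δx = (I − A)⁻¹ Δd with Δd having +120 in the Sector 3 component and 0 elsewhere.
So Δx_1 = L_13 · (+120), where L_13 = adj(I−A)_13 / det(I−A) = 0.3000 / 0.59025.
Δx_1 = 0.3000 × (+120) / 0.59025 = 36.00 / 0.59025 ≈ 60.99.

Δx_1 = 60.99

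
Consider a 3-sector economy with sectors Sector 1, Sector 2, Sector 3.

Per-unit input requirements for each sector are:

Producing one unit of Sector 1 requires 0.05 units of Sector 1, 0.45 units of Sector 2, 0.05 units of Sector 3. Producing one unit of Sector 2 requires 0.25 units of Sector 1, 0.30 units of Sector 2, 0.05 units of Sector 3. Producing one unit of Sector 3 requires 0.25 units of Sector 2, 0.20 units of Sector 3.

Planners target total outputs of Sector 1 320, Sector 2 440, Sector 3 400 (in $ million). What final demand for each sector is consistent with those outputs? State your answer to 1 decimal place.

I − A =
  [   0.95    -0.25     0.00]
  [  -0.45     0.70    -0.25]
  [  -0.05    -0.05     0.80]
d = (I − A) x:
  d_1 = (+0.95)·320 + (-0.25)·440 + (+0.00)·400 = 194.0
  d_2 = (-0.45)·320 + (+0.70)·440 + (-0.25)·400 = 64.0
  d_3 = (-0.05)·320 + (-0.05)·440 + (+0.80)·400 = 282.0

d_1 = 194.0, d_2 = 64.0, d_3 = 282.0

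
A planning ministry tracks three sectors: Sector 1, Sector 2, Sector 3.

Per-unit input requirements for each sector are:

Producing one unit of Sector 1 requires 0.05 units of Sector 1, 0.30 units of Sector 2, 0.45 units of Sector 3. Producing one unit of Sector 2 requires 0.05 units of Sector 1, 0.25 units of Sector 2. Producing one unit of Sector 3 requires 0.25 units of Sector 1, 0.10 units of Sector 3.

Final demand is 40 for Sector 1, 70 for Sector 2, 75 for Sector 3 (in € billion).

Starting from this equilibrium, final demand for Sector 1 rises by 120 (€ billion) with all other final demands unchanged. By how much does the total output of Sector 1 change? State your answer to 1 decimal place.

I − A =
  [   0.95    -0.05    -0.25]
  [  -0.30     0.75     0.00]
  [  -0.45     0.00     0.90]
Cofactors of I−A, C_ij = (−1)^(i+j)·(minor ij) (rows/columns in the sector order above):
  C_11 = (0.75)(0.90) − (0.00)(0.00) = 0.6750
  C_12 = −[(-0.30)(0.90) − (0.00)(-0.45)] = 0.2700
  C_13 = (-0.30)(0.00) − (0.75)(-0.45) = 0.3375
  C_21 = −[(-0.05)(0.90) − (-0.25)(0.00)] = 0.0450
  C_22 = (0.95)(0.90) − (-0.25)(-0.45) = 0.7425
  C_23 = −[(0.95)(0.00) − (-0.05)(-0.45)] = 0.0225
  C_31 = (-0.05)(0.00) − (-0.25)(0.75) = 0.1875
  C_32 = −[(0.95)(0.00) − (-0.25)(-0.30)] = 0.0750
  C_33 = (0.95)(0.75) − (-0.05)(-0.30) = 0.6975
det(I−A) = Σ_j (I−A)_1j·C_1j = (0.95)(0.6750) + (-0.05)(0.2700) + (-0.25)(0.3375) = 0.543375
adj(I−A) = Cᵀ =
  [ 0.6750   0.0450   0.1875]
  [ 0.2700   0.7425   0.0750]
  [ 0.3375   0.0225   0.6975]
(I − A)⁻¹ = adj(I−A) / det(I−A) ≈
  [   1.2422     0.0828     0.3451]
  [   0.4969     1.3665     0.1380]
  [   0.6211     0.0414     1.2836]
Δx = (I − A)⁻¹ Δd with Δd having +120 in the Sector 1 component and 0 elsewhere.
So Δx_1 = L_11 · (+120), where L_11 = adj(I−A)_11 / det(I−A) = 0.6750 / 0.543375.
Δx_1 = 0.6750 × (+120) / 0.543375 = 81.00 / 0.543375 ≈ 149.1.

Δx_1 = 149.1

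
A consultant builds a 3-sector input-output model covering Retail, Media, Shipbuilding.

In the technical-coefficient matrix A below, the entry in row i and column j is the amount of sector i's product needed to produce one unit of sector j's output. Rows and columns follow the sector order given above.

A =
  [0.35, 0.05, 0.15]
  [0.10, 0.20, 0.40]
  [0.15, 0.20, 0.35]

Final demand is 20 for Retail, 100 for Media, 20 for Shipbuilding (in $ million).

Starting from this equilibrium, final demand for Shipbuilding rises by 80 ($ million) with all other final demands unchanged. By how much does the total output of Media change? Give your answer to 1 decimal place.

I − A =
  [   0.65    -0.05    -0.15]
  [  -0.10     0.80    -0.40]
  [  -0.15    -0.20     0.65]
Cofactors of I−A, C_ij = (−1)^(i+j)·(minor ij) (rows/columns in the sector order above):
  C_11 = (0.80)(0.65) − (-0.40)(-0.20) = 0.4400
  C_12 = −[(-0.10)(0.65) − (-0.40)(-0.15)] = 0.1250
  C_13 = (-0.10)(-0.20) − (0.80)(-0.15) = 0.1400
  C_21 = −[(-0.05)(0.65) − (-0.15)(-0.20)] = 0.0625
  C_22 = (0.65)(0.65) − (-0.15)(-0.15) = 0.4000
  C_23 = −[(0.65)(-0.20) − (-0.05)(-0.15)] = 0.1375
  C_31 = (-0.05)(-0.40) − (-0.15)(0.80) = 0.1400
  C_32 = −[(0.65)(-0.40) − (-0.15)(-0.10)] = 0.2750
  C_33 = (0.65)(0.80) − (-0.05)(-0.10) = 0.5150
det(I−A) = Σ_j (I−A)_1j·C_1j = (0.65)(0.4400) + (-0.05)(0.1250) + (-0.15)(0.1400) = 0.25875
adj(I−A) = Cᵀ =
  [ 0.4400   0.0625   0.1400]
  [ 0.1250   0.4000   0.2750]
  [ 0.1400   0.1375   0.5150]
(I − A)⁻¹ = adj(I−A) / det(I−A) ≈
  [   1.7005     0.2415     0.5411]
  [   0.4831     1.5459     1.0628]
  [   0.5411     0.5314     1.9903]
Δx = (I − A)⁻¹ Δd with Δd having +80 in the Shipbuilding component and 0 elsewhere.
So Δx_2 = L_23 · (+80), where L_23 = adj(I−A)_23 / det(I−A) = 0.2750 / 0.25875.
Δx_2 = 0.2750 × (+80) / 0.25875 = 22.00 / 0.25875 ≈ 85.0.

Δx_2 = 85.0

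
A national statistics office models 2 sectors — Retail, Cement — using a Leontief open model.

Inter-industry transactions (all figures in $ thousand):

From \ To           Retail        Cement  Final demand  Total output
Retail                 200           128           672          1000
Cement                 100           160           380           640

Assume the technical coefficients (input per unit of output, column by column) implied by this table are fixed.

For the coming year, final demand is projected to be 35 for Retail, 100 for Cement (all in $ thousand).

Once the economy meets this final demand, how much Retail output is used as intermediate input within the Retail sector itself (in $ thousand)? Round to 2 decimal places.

Technical coefficients a_ij = z_ij / X_j:
  a_RR = 200/1000 = 0.20, a_CR = 100/1000 = 0.10
  a_RC = 128/640 = 0.20, a_CC = 160/640 = 0.25
I − A =
  [   0.80    -0.20]
  [  -0.10     0.75]
det(I−A) = (0.80)(0.75) − (-0.20)(-0.10) = 0.5800
adj(I−A) = [[0.75, 0.20], [0.10, 0.80]]
(I − A)⁻¹ = adj(I−A) / det(I−A) ≈
  [   1.2931     0.3448]
  [   0.1724     1.3793]
First solve x = (I − A)⁻¹ d = adj(I−A)·d / det(I−A); in particular x_R = (0.75·35 + 0.20·100) / 0.5800 = 46.25 / 0.5800 ≈ 79.7414.
Intermediate flow from R to R: z_RR = a_RR · x_R = 0.20 × 46.25 / 0.5800 = 9.25 / 0.5800 ≈ 15.95.

z_RR = 15.95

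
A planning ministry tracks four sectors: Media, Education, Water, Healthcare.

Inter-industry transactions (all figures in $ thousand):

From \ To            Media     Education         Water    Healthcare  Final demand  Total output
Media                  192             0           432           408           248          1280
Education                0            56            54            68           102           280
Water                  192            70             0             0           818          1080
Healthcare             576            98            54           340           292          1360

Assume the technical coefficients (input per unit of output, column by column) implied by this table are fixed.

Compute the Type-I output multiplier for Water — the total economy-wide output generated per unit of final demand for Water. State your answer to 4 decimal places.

m_W = 2.5446

Technical coefficients a_ij = z_ij / X_j:
  a_MM = 192/1280 = 0.15, a_EM = 0/1280 = 0.00, a_WM = 192/1280 = 0.15, a_HM = 576/1280 = 0.45
  a_ME = 0/280 = 0.00, a_EE = 56/280 = 0.20, a_WE = 70/280 = 0.25, a_HE = 98/280 = 0.35
  a_MW = 432/1080 = 0.40, a_EW = 54/1080 = 0.05, a_WW = 0/1080 = 0.00, a_HW = 54/1080 = 0.05
  a_MH = 408/1360 = 0.30, a_EH = 68/1360 = 0.05, a_WH = 0/1360 = 0.00, a_HH = 340/1360 = 0.25
I − A =
  [   0.85     0.00    -0.40    -0.30]
  [   0.00     0.80    -0.05    -0.05]
  [  -0.15    -0.25     1.00     0.00]
  [  -0.45    -0.35    -0.05     0.75]
Compute the cofactors C_ij = (−1)^(i+j)·(3×3 minor ij) of I−A; the adjugate is their transpose:
adj(I−A) = Cᵀ =
  [ 0.572500   0.183750   0.250250   0.241250]
  [ 0.028500   0.455250   0.036250   0.041750]
  [ 0.093000   0.141375   0.387125   0.046625]
  [ 0.363000   0.332125   0.192875   0.621375]
det(I−A) = Σ_j (I−A)_1j·C_1j = (0.85)(0.572500) + (0.00)(0.028500) + (-0.40)(0.093000) + (-0.30)(0.363000) = 0.340525
(I − A)⁻¹ = adj(I−A) / det(I−A) ≈
  [   1.68123     0.53961     0.73489     0.70846]
  [   0.08369     1.33691     0.10645     0.12260]
  [   0.27311     0.41517     1.13685     0.13692]
  [   1.06600     0.97533     0.56640     1.82476]
The output multiplier for sector j is the column-j sum of the Leontief inverse (I − A)⁻¹ = adj(I−A) / det(I−A).
Column W of adj(I−A): (0.250250, 0.036250, 0.387125, 0.192875); det(I−A) = 0.340525.
m_W = (0.250250 + 0.036250 + 0.387125 + 0.192875) / 0.340525 = 0.8665 / 0.340525 ≈ 2.5446.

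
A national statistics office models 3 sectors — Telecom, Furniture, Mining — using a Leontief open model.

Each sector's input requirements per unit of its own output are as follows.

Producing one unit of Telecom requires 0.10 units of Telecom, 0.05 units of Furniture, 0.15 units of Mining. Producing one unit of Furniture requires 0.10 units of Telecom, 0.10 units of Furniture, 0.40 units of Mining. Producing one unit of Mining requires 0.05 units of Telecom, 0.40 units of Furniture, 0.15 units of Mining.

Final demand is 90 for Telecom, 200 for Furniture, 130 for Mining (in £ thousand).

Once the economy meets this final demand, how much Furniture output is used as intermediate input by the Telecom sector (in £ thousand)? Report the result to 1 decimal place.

I − A =
  [   0.90    -0.10    -0.05]
  [  -0.05     0.90    -0.40]
  [  -0.15    -0.40     0.85]
Cofactors of I−A, C_ij = (−1)^(i+j)·(minor ij) (rows/columns in the sector order above):
  C_11 = (0.90)(0.85) − (-0.40)(-0.40) = 0.6050
  C_12 = −[(-0.05)(0.85) − (-0.40)(-0.15)] = 0.1025
  C_13 = (-0.05)(-0.40) − (0.90)(-0.15) = 0.1550
  C_21 = −[(-0.10)(0.85) − (-0.05)(-0.40)] = 0.1050
  C_22 = (0.90)(0.85) − (-0.05)(-0.15) = 0.7575
  C_23 = −[(0.90)(-0.40) − (-0.10)(-0.15)] = 0.3750
  C_31 = (-0.10)(-0.40) − (-0.05)(0.90) = 0.0850
  C_32 = −[(0.90)(-0.40) − (-0.05)(-0.05)] = 0.3625
  C_33 = (0.90)(0.90) − (-0.10)(-0.05) = 0.8050
det(I−A) = Σ_j (I−A)_1j·C_1j = (0.90)(0.6050) + (-0.10)(0.1025) + (-0.05)(0.1550) = 0.5265
adj(I−A) = Cᵀ =
  [ 0.6050   0.1050   0.0850]
  [ 0.1025   0.7575   0.3625]
  [ 0.1550   0.3750   0.8050]
(I − A)⁻¹ = adj(I−A) / det(I−A) ≈
  [   1.1491     0.1994     0.1614]
  [   0.1947     1.4387     0.6885]
  [   0.2944     0.7123     1.5290]
First solve x = (I − A)⁻¹ d = adj(I−A)·d / det(I−A); in particular x_T = (0.6050·90 + 0.1050·200 + 0.0850·130) / 0.5265 = 86.50 / 0.5265 ≈ 164.292.
Intermediate flow from F to T: z_FT = a_FT · x_T = 0.05 × 86.50 / 0.5265 = 4.325 / 0.5265 ≈ 8.2.

z_FT = 8.2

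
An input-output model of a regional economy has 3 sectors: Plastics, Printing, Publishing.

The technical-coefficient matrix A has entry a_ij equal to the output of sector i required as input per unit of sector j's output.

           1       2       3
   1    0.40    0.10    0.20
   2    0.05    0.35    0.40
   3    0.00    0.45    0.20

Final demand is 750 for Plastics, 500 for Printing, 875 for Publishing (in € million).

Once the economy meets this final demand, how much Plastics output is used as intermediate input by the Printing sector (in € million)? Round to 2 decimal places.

I − A =
  [   0.60    -0.10    -0.20]
  [  -0.05     0.65    -0.40]
  [   0.00    -0.45     0.80]
Cofactors of I−A, C_ij = (−1)^(i+j)·(minor ij) (rows/columns in the sector order above):
  C_11 = (0.65)(0.80) − (-0.40)(-0.45) = 0.3400
  C_12 = −[(-0.05)(0.80) − (-0.40)(0.00)] = 0.0400
  C_13 = (-0.05)(-0.45) − (0.65)(0.00) = 0.0225
  C_21 = −[(-0.10)(0.80) − (-0.20)(-0.45)] = 0.1700
  C_22 = (0.60)(0.80) − (-0.20)(0.00) = 0.4800
  C_23 = −[(0.60)(-0.45) − (-0.10)(0.00)] = 0.2700
  C_31 = (-0.10)(-0.40) − (-0.20)(0.65) = 0.1700
  C_32 = −[(0.60)(-0.40) − (-0.20)(-0.05)] = 0.2500
  C_33 = (0.60)(0.65) − (-0.10)(-0.05) = 0.3850
det(I−A) = Σ_j (I−A)_1j·C_1j = (0.60)(0.3400) + (-0.10)(0.0400) + (-0.20)(0.0225) = 0.1955
adj(I−A) = Cᵀ =
  [ 0.3400   0.1700   0.1700]
  [ 0.0400   0.4800   0.2500]
  [ 0.0225   0.2700   0.3850]
(I − A)⁻¹ = adj(I−A) / det(I−A) ≈
  [   1.7391     0.8696     0.8696]
  [   0.2046     2.4552     1.2788]
  [   0.1151     1.3811     1.9693]
First solve x = (I − A)⁻¹ d = adj(I−A)·d / det(I−A); in particular x_2 = (0.0400·750 + 0.4800·500 + 0.2500·875) / 0.1955 = 488.75 / 0.1955 = 2500.0000.
Intermediate flow from 1 to 2: z_12 = a_12 · x_2 = 0.10 × 488.75 / 0.1955 = 48.875 / 0.1955 = 250.00.

z_12 = 250.00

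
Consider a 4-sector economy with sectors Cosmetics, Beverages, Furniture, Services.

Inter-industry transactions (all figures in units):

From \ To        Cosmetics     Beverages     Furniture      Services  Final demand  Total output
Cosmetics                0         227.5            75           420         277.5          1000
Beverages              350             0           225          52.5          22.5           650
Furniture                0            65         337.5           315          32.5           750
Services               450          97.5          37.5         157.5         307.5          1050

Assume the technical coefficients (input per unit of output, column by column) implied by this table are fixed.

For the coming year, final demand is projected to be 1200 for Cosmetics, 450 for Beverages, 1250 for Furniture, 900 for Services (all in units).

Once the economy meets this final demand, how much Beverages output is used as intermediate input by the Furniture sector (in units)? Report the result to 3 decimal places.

z_23 = 1715.410

Technical coefficients a_ij = z_ij / X_j:
  a_11 = 0/1000 = 0.00, a_21 = 350/1000 = 0.35, a_31 = 0/1000 = 0.00, a_41 = 450/1000 = 0.45
  a_12 = 227.5/650 = 0.35, a_22 = 0/650 = 0.00, a_32 = 65/650 = 0.10, a_42 = 97.5/650 = 0.15
  a_13 = 75/750 = 0.10, a_23 = 225/750 = 0.30, a_33 = 337.5/750 = 0.45, a_43 = 37.5/750 = 0.05
  a_14 = 420/1050 = 0.40, a_24 = 52.5/1050 = 0.05, a_34 = 315/1050 = 0.30, a_44 = 157.5/1050 = 0.15
I − A =
  [   1.00    -0.35    -0.10    -0.40]
  [  -0.35     1.00    -0.30    -0.05]
  [   0.00    -0.10     0.55    -0.30]
  [  -0.45    -0.15    -0.05     0.85]
Compute the cofactors C_ij = (−1)^(i+j)·(3×3 minor ij) of I−A; the adjugate is their transpose:
adj(I−A) = Cᵀ =
  [ 0.409125   0.206375   0.212375   0.279625]
  [ 0.211250   0.340000   0.242500   0.205000]
  [ 0.182750   0.159250   0.529500   0.282250]
  [ 0.264625   0.178625   0.186375   0.449125]
det(I−A) = Σ_j (I−A)_1j·C_1j = (1.00)(0.409125) + (-0.35)(0.211250) + (-0.10)(0.182750) + (-0.40)(0.264625) = 0.2110625
(I − A)⁻¹ = adj(I−A) / det(I−A) ≈
  [   1.9384     0.9778     1.0062     1.3248]
  [   1.0009     1.6109     1.1489     0.9713]
  [   0.8659     0.7545     2.5087     1.3373]
  [   1.2538     0.8463     0.8830     2.1279]
First solve x = (I − A)⁻¹ d = adj(I−A)·d / det(I−A); in particular x_3 = (0.182750·1200 + 0.159250·450 + 0.529500·1250 + 0.282250·900) / 0.2110625 = 1206.8625 / 0.2110625 ≈ 5718.03376.
Intermediate flow from 2 to 3: z_23 = a_23 · x_3 = 0.30 × 1206.8625 / 0.2110625 = 362.05875 / 0.2110625 ≈ 1715.410.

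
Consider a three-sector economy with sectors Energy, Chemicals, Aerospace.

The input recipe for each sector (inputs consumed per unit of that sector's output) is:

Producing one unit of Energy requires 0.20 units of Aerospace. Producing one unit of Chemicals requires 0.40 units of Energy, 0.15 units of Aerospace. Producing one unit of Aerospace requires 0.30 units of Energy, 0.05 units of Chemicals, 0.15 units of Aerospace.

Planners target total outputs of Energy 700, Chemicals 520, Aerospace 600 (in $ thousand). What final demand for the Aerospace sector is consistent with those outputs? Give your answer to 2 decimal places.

d_A = 292.00

I − A =
  [   1.00    -0.40    -0.30]
  [   0.00     1.00    -0.05]
  [  -0.20    -0.15     0.85]
d = (I − A) x:
  d_E = (+1.00)·700 + (-0.40)·520 + (-0.30)·600 = 312.00
  d_C = (+0.00)·700 + (+1.00)·520 + (-0.05)·600 = 490.00
  d_A = (-0.20)·700 + (-0.15)·520 + (+0.85)·600 = 292.00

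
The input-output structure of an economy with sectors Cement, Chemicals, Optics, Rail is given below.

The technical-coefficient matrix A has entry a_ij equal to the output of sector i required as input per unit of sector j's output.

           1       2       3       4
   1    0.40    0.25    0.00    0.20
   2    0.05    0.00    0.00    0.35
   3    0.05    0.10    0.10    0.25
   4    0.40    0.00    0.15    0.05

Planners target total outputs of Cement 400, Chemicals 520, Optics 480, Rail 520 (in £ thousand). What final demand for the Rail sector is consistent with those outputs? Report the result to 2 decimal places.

d_4 = 262.00

I − A =
  [   0.60    -0.25     0.00    -0.20]
  [  -0.05     1.00     0.00    -0.35]
  [  -0.05    -0.10     0.90    -0.25]
  [  -0.40     0.00    -0.15     0.95]
d = (I − A) x:
  d_1 = (+0.60)·400 + (-0.25)·520 + (+0.00)·480 + (-0.20)·520 = 6.00
  d_2 = (-0.05)·400 + (+1.00)·520 + (+0.00)·480 + (-0.35)·520 = 318.00
  d_3 = (-0.05)·400 + (-0.10)·520 + (+0.90)·480 + (-0.25)·520 = 230.00
  d_4 = (-0.40)·400 + (+0.00)·520 + (-0.15)·480 + (+0.95)·520 = 262.00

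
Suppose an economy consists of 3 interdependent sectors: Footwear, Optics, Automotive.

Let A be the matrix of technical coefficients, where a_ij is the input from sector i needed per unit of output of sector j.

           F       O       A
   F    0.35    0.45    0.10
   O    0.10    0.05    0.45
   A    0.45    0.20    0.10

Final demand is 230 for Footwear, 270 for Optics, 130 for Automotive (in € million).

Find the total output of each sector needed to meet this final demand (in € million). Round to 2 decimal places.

x_F = 1026.49, x_O = 786.60, x_A = 832.49

I − A =
  [   0.65    -0.45    -0.10]
  [  -0.10     0.95    -0.45]
  [  -0.45    -0.20     0.90]
Cofactors of I−A, C_ij = (−1)^(i+j)·(minor ij) (rows/columns in the sector order above):
  C_11 = (0.95)(0.90) − (-0.45)(-0.20) = 0.7650
  C_12 = −[(-0.10)(0.90) − (-0.45)(-0.45)] = 0.2925
  C_13 = (-0.10)(-0.20) − (0.95)(-0.45) = 0.4475
  C_21 = −[(-0.45)(0.90) − (-0.10)(-0.20)] = 0.4250
  C_22 = (0.65)(0.90) − (-0.10)(-0.45) = 0.5400
  C_23 = −[(0.65)(-0.20) − (-0.45)(-0.45)] = 0.3325
  C_31 = (-0.45)(-0.45) − (-0.10)(0.95) = 0.2975
  C_32 = −[(0.65)(-0.45) − (-0.10)(-0.10)] = 0.3025
  C_33 = (0.65)(0.95) − (-0.45)(-0.10) = 0.5725
det(I−A) = Σ_j (I−A)_1j·C_1j = (0.65)(0.7650) + (-0.45)(0.2925) + (-0.10)(0.4475) = 0.320875
adj(I−A) = Cᵀ =
  [ 0.7650   0.4250   0.2975]
  [ 0.2925   0.5400   0.3025]
  [ 0.4475   0.3325   0.5725]
(I − A)⁻¹ = adj(I−A) / det(I−A) ≈
  [   2.3841     1.3245     0.9272]
  [   0.9116     1.6829     0.9427]
  [   1.3946     1.0362     1.7842]
x = (I − A)⁻¹ d = adj(I−A)·d / det(I−A), with det(I−A) = 0.320875:
  x_F = (0.7650·230 + 0.4250·270 + 0.2975·130) / 0.320875 = 329.375 / 0.320875 ≈ 1026.49
  x_O = (0.2925·230 + 0.5400·270 + 0.3025·130) / 0.320875 = 252.40 / 0.320875 ≈ 786.60
  x_A = (0.4475·230 + 0.3325·270 + 0.5725·130) / 0.320875 = 267.125 / 0.320875 ≈ 832.49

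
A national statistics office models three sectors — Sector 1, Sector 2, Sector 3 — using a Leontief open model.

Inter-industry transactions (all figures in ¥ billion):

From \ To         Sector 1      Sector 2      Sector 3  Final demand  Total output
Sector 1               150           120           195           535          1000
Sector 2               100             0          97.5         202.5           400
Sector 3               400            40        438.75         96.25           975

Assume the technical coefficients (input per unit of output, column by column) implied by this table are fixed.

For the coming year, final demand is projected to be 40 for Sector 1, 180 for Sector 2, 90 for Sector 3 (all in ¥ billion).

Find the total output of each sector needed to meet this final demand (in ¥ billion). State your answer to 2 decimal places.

Technical coefficients a_ij = z_ij / X_j:
  a_11 = 150/1000 = 0.15, a_21 = 100/1000 = 0.10, a_31 = 400/1000 = 0.40
  a_12 = 120/400 = 0.30, a_22 = 0/400 = 0.00, a_32 = 40/400 = 0.10
  a_13 = 195/975 = 0.20, a_23 = 97.5/975 = 0.10, a_33 = 438.75/975 = 0.45
I − A =
  [   0.85    -0.30    -0.20]
  [  -0.10     1.00    -0.10]
  [  -0.40    -0.10     0.55]
Cofactors of I−A, C_ij = (−1)^(i+j)·(minor ij) (rows/columns in the sector order above):
  C_11 = (1.00)(0.55) − (-0.10)(-0.10) = 0.5400
  C_12 = −[(-0.10)(0.55) − (-0.10)(-0.40)] = 0.0950
  C_13 = (-0.10)(-0.10) − (1.00)(-0.40) = 0.4100
  C_21 = −[(-0.30)(0.55) − (-0.20)(-0.10)] = 0.1850
  C_22 = (0.85)(0.55) − (-0.20)(-0.40) = 0.3875
  C_23 = −[(0.85)(-0.10) − (-0.30)(-0.40)] = 0.2050
  C_31 = (-0.30)(-0.10) − (-0.20)(1.00) = 0.2300
  C_32 = −[(0.85)(-0.10) − (-0.20)(-0.10)] = 0.1050
  C_33 = (0.85)(1.00) − (-0.30)(-0.10) = 0.8200
det(I−A) = Σ_j (I−A)_1j·C_1j = (0.85)(0.5400) + (-0.30)(0.0950) + (-0.20)(0.4100) = 0.3485
adj(I−A) = Cᵀ =
  [ 0.5400   0.1850   0.2300]
  [ 0.0950   0.3875   0.1050]
  [ 0.4100   0.2050   0.8200]
(I − A)⁻¹ = adj(I−A) / det(I−A) ≈
  [   1.5495     0.5308     0.6600]
  [   0.2726     1.1119     0.3013]
  [   1.1765     0.5882     2.3529]
x = (I − A)⁻¹ d = adj(I−A)·d / det(I−A), with det(I−A) = 0.3485:
  x_1 = (0.5400·40 + 0.1850·180 + 0.2300·90) / 0.3485 = 75.60 / 0.3485 ≈ 216.93
  x_2 = (0.0950·40 + 0.3875·180 + 0.1050·90) / 0.3485 = 83.00 / 0.3485 ≈ 238.16
  x_3 = (0.4100·40 + 0.2050·180 + 0.8200·90) / 0.3485 = 127.10 / 0.3485 ≈ 364.71

x_1 = 216.93, x_2 = 238.16, x_3 = 364.71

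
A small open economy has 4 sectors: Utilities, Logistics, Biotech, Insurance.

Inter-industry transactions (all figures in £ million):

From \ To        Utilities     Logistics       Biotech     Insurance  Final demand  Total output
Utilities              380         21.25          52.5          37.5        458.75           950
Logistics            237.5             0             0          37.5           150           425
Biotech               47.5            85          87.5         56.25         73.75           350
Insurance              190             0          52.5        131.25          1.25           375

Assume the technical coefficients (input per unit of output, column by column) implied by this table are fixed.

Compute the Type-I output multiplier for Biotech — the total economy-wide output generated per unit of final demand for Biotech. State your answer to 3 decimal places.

m_B = 2.643

Technical coefficients a_ij = z_ij / X_j:
  a_UU = 380/950 = 0.40, a_LU = 237.5/950 = 0.25, a_BU = 47.5/950 = 0.05, a_IU = 190/950 = 0.20
  a_UL = 21.25/425 = 0.05, a_LL = 0/425 = 0.00, a_BL = 85/425 = 0.20, a_IL = 0/425 = 0.00
  a_UB = 52.5/350 = 0.15, a_LB = 0/350 = 0.00, a_BB = 87.5/350 = 0.25, a_IB = 52.5/350 = 0.15
  a_UI = 37.5/375 = 0.10, a_LI = 37.5/375 = 0.10, a_BI = 56.25/375 = 0.15, a_II = 131.25/375 = 0.35
I − A =
  [   0.60    -0.05    -0.15    -0.10]
  [  -0.25     1.00     0.00    -0.10]
  [  -0.05    -0.20     0.75    -0.15]
  [  -0.20     0.00    -0.15     0.65]
Compute the cofactors C_ij = (−1)^(i+j)·(3×3 minor ij) of I−A; the adjugate is their transpose:
adj(I−A) = Cᵀ =
  [ 0.462000   0.045750   0.113250   0.104250]
  [ 0.132000   0.253875   0.040125   0.068625]
  [ 0.099000   0.077125   0.360875   0.110375]
  [ 0.165000   0.031875   0.118125   0.425625]
det(I−A) = Σ_j (I−A)_1j·C_1j = (0.60)(0.462000) + (-0.05)(0.132000) + (-0.15)(0.099000) + (-0.10)(0.165000) = 0.23925
(I − A)⁻¹ = adj(I−A) / det(I−A) ≈
  [   1.9310     0.1912     0.4734     0.4357]
  [   0.5517     1.0611     0.1677     0.2868]
  [   0.4138     0.3224     1.5084     0.4613]
  [   0.6897     0.1332     0.4937     1.7790]
The output multiplier for sector j is the column-j sum of the Leontief inverse (I − A)⁻¹ = adj(I−A) / det(I−A).
Column B of adj(I−A): (0.113250, 0.040125, 0.360875, 0.118125); det(I−A) = 0.23925.
m_B = (0.113250 + 0.040125 + 0.360875 + 0.118125) / 0.23925 = 0.632375 / 0.23925 ≈ 2.643.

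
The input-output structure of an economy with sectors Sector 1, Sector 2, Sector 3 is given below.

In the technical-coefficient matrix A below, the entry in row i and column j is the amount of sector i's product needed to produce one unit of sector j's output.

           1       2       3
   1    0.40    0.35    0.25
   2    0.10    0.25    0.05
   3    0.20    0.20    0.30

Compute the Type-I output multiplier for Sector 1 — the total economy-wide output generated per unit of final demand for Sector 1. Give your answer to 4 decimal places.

I − A =
  [   0.60    -0.35    -0.25]
  [  -0.10     0.75    -0.05]
  [  -0.20    -0.20     0.70]
Cofactors of I−A, C_ij = (−1)^(i+j)·(minor ij) (rows/columns in the sector order above):
  C_11 = (0.75)(0.70) − (-0.05)(-0.20) = 0.5150
  C_12 = −[(-0.10)(0.70) − (-0.05)(-0.20)] = 0.0800
  C_13 = (-0.10)(-0.20) − (0.75)(-0.20) = 0.1700
  C_21 = −[(-0.35)(0.70) − (-0.25)(-0.20)] = 0.2950
  C_22 = (0.60)(0.70) − (-0.25)(-0.20) = 0.3700
  C_23 = −[(0.60)(-0.20) − (-0.35)(-0.20)] = 0.1900
  C_31 = (-0.35)(-0.05) − (-0.25)(0.75) = 0.2050
  C_32 = −[(0.60)(-0.05) − (-0.25)(-0.10)] = 0.0550
  C_33 = (0.60)(0.75) − (-0.35)(-0.10) = 0.4150
det(I−A) = Σ_j (I−A)_1j·C_1j = (0.60)(0.5150) + (-0.35)(0.0800) + (-0.25)(0.1700) = 0.2385
adj(I−A) = Cᵀ =
  [ 0.5150   0.2950   0.2050]
  [ 0.0800   0.3700   0.0550]
  [ 0.1700   0.1900   0.4150]
(I − A)⁻¹ = adj(I−A) / det(I−A) ≈
  [   2.15933     1.23690     0.85954]
  [   0.33543     1.55136     0.23061]
  [   0.71279     0.79665     1.74004]
The output multiplier for sector j is the column-j sum of the Leontief inverse (I − A)⁻¹ = adj(I−A) / det(I−A).
Column 1 of adj(I−A): (0.5150, 0.0800, 0.1700); det(I−A) = 0.2385.
m_1 = (0.5150 + 0.0800 + 0.1700) / 0.2385 = 0.765 / 0.2385 ≈ 3.2075.

m_1 = 3.2075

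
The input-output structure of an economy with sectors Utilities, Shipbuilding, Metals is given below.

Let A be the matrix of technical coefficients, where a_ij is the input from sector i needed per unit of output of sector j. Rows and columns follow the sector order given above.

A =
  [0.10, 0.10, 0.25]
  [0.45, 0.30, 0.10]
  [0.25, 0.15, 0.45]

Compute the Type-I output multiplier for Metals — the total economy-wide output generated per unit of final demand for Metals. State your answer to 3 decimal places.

m_M = 3.967

I − A =
  [   0.90    -0.10    -0.25]
  [  -0.45     0.70    -0.10]
  [  -0.25    -0.15     0.55]
Cofactors of I−A, C_ij = (−1)^(i+j)·(minor ij) (rows/columns in the sector order above):
  C_11 = (0.70)(0.55) − (-0.10)(-0.15) = 0.3700
  C_12 = −[(-0.45)(0.55) − (-0.10)(-0.25)] = 0.2725
  C_13 = (-0.45)(-0.15) − (0.70)(-0.25) = 0.2425
  C_21 = −[(-0.10)(0.55) − (-0.25)(-0.15)] = 0.0925
  C_22 = (0.90)(0.55) − (-0.25)(-0.25) = 0.4325
  C_23 = −[(0.90)(-0.15) − (-0.10)(-0.25)] = 0.1600
  C_31 = (-0.10)(-0.10) − (-0.25)(0.70) = 0.1850
  C_32 = −[(0.90)(-0.10) − (-0.25)(-0.45)] = 0.2025
  C_33 = (0.90)(0.70) − (-0.10)(-0.45) = 0.5850
det(I−A) = Σ_j (I−A)_1j·C_1j = (0.90)(0.3700) + (-0.10)(0.2725) + (-0.25)(0.2425) = 0.245125
adj(I−A) = Cᵀ =
  [ 0.3700   0.0925   0.1850]
  [ 0.2725   0.4325   0.2025]
  [ 0.2425   0.1600   0.5850]
(I − A)⁻¹ = adj(I−A) / det(I−A) ≈
  [   1.5094     0.3774     0.7547]
  [   1.1117     1.7644     0.8261]
  [   0.9893     0.6527     2.3865]
The output multiplier for sector j is the column-j sum of the Leontief inverse (I − A)⁻¹ = adj(I−A) / det(I−A).
Column M of adj(I−A): (0.1850, 0.2025, 0.5850); det(I−A) = 0.245125.
m_M = (0.1850 + 0.2025 + 0.5850) / 0.245125 = 0.9725 / 0.245125 ≈ 3.967.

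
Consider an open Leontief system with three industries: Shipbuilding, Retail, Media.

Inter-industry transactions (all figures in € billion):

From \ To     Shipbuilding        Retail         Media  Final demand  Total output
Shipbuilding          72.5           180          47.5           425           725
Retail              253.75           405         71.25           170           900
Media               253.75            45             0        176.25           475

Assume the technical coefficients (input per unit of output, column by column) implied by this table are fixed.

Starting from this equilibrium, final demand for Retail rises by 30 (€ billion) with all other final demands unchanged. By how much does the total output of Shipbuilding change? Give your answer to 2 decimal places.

Technical coefficients a_ij = z_ij / X_j:
  a_11 = 72.5/725 = 0.10, a_21 = 253.75/725 = 0.35, a_31 = 253.75/725 = 0.35
  a_12 = 180/900 = 0.20, a_22 = 405/900 = 0.45, a_32 = 45/900 = 0.05
  a_13 = 47.5/475 = 0.10, a_23 = 71.25/475 = 0.15, a_33 = 0/475 = 0.00
I − A =
  [   0.90    -0.20    -0.10]
  [  -0.35     0.55    -0.15]
  [  -0.35    -0.05     1.00]
Cofactors of I−A, C_ij = (−1)^(i+j)·(minor ij) (rows/columns in the sector order above):
  C_11 = (0.55)(1.00) − (-0.15)(-0.05) = 0.5425
  C_12 = −[(-0.35)(1.00) − (-0.15)(-0.35)] = 0.4025
  C_13 = (-0.35)(-0.05) − (0.55)(-0.35) = 0.2100
  C_21 = −[(-0.20)(1.00) − (-0.10)(-0.05)] = 0.2050
  C_22 = (0.90)(1.00) − (-0.10)(-0.35) = 0.8650
  C_23 = −[(0.90)(-0.05) − (-0.20)(-0.35)] = 0.1150
  C_31 = (-0.20)(-0.15) − (-0.10)(0.55) = 0.0850
  C_32 = −[(0.90)(-0.15) − (-0.10)(-0.35)] = 0.1700
  C_33 = (0.90)(0.55) − (-0.20)(-0.35) = 0.4250
det(I−A) = Σ_j (I−A)_1j·C_1j = (0.90)(0.5425) + (-0.20)(0.4025) + (-0.10)(0.2100) = 0.38675
adj(I−A) = Cᵀ =
  [ 0.5425   0.2050   0.0850]
  [ 0.4025   0.8650   0.1700]
  [ 0.2100   0.1150   0.4250]
(I − A)⁻¹ = adj(I−A) / det(I−A) ≈
  [   1.4027     0.5301     0.2198]
  [   1.0407     2.2366     0.4396]
  [   0.5430     0.2973     1.0989]
Δx = (I − A)⁻¹ Δd with Δd having +30 in the Retail component and 0 elsewhere.
So Δx_1 = L_12 · (+30), where L_12 = adj(I−A)_12 / det(I−A) = 0.2050 / 0.38675.
Δx_1 = 0.2050 × (+30) / 0.38675 = 6.15 / 0.38675 ≈ 15.90.

Δx_1 = 15.90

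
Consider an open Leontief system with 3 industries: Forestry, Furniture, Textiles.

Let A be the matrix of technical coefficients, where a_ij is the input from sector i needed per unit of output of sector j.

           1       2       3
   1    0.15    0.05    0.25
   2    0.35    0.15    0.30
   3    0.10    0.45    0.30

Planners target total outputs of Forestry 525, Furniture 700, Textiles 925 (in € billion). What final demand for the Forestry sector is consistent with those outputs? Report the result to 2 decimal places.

I − A =
  [   0.85    -0.05    -0.25]
  [  -0.35     0.85    -0.30]
  [  -0.10    -0.45     0.70]
d = (I − A) x:
  d_1 = (+0.85)·525 + (-0.05)·700 + (-0.25)·925 = 180.00
  d_2 = (-0.35)·525 + (+0.85)·700 + (-0.30)·925 = 133.75
  d_3 = (-0.10)·525 + (-0.45)·700 + (+0.70)·925 = 280.00

d_1 = 180.00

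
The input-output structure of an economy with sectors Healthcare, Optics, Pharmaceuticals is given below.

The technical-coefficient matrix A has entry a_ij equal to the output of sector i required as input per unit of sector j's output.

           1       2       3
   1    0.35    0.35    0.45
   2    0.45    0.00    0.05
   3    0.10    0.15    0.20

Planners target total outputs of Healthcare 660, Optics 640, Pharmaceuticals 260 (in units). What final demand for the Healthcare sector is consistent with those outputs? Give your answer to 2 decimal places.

I − A =
  [   0.65    -0.35    -0.45]
  [  -0.45     1.00    -0.05]
  [  -0.10    -0.15     0.80]
d = (I − A) x:
  d_1 = (+0.65)·660 + (-0.35)·640 + (-0.45)·260 = 88.00
  d_2 = (-0.45)·660 + (+1.00)·640 + (-0.05)·260 = 330.00
  d_3 = (-0.10)·660 + (-0.15)·640 + (+0.80)·260 = 46.00

d_1 = 88.00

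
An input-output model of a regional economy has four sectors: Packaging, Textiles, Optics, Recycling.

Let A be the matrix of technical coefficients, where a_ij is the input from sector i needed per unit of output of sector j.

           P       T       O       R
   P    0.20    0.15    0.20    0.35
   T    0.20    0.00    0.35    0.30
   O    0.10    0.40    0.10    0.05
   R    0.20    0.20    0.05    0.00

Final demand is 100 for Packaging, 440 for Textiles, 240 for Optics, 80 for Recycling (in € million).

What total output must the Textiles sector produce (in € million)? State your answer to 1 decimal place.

I − A =
  [   0.80    -0.15    -0.20    -0.35]
  [  -0.20     1.00    -0.35    -0.30]
  [  -0.10    -0.40     0.90    -0.05]
  [  -0.20    -0.20    -0.05     1.00]
Compute the cofactors C_ij = (−1)^(i+j)·(3×3 minor ij) of I−A; the adjugate is their transpose:
adj(I−A) = Cᵀ =
  [ 0.694000   0.286625   0.284750   0.343125]
  [ 0.273500   0.631250   0.323000   0.301250]
  [ 0.210000   0.323500   0.629000   0.202000]
  [ 0.204000   0.199750   0.153000   0.539750]
det(I−A) = Σ_j (I−A)_1j·C_1j = (0.80)(0.694000) + (-0.15)(0.273500) + (-0.20)(0.210000) + (-0.35)(0.204000) = 0.400775
(I − A)⁻¹ = adj(I−A) / det(I−A) ≈
  [   1.7316     0.7152     0.7105     0.8562]
  [   0.6824     1.5751     0.8059     0.7517]
  [   0.5240     0.8072     1.5695     0.5040]
  [   0.5090     0.4984     0.3818     1.3468]
x = (I − A)⁻¹ d = adj(I−A)·d / det(I−A), with det(I−A) = 0.400775:
  x_P = (0.694000·100 + 0.286625·440 + 0.284750·240 + 0.343125·80) / 0.400775 = 291.305 / 0.400775 ≈ 726.9
  x_T = (0.273500·100 + 0.631250·440 + 0.323000·240 + 0.301250·80) / 0.400775 = 406.72 / 0.400775 ≈ 1014.8
  x_O = (0.210000·100 + 0.323500·440 + 0.629000·240 + 0.202000·80) / 0.400775 = 330.46 / 0.400775 ≈ 824.6
  x_R = (0.204000·100 + 0.199750·440 + 0.153000·240 + 0.539750·80) / 0.400775 = 188.19 / 0.400775 ≈ 469.6

x_T = 1014.8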